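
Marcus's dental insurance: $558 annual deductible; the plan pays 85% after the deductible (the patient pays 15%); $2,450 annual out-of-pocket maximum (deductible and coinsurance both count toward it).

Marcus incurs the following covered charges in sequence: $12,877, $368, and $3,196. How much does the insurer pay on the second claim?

$323.85

#1 ($12,877): $558 to deductible, leaving $12,319; patient's 15% is $1,847.85. Patient owes $2,405.85 (running OOP $2,405.85). Plan pays $12,877 − $2,405.85 = $10,471.15.
#2 ($368): deductible met; 15% of $368 = $55.20. OOP would hit $2,461.05 > $2,450, so the cap limits the patient to $2,450 − $2,405.85 = $44.15. Plan pays $368 − $44.15 = $323.85.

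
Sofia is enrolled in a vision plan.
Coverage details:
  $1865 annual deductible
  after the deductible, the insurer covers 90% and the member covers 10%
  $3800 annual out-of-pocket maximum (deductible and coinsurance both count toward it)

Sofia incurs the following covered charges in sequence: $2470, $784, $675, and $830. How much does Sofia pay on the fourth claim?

Claim 1 ($2470): deductible takes $1865, $605 remains; coinsurance $605 × 10% = $60.50. Member owes $1925.50 (running OOP $1925.50).
Claim 2 ($784): deductible met; 10% of $784 = $78.40. Cost to member: $78.40. OOP to date $2003.90.
Claim 3 ($675): deductible met; 10% of $675 = $67.50. Member pays $67.50; OOP now $2071.40.
Claim 4 ($830): deductible met; 10% of $830 = $83. Cost to member: $83. OOP to date $2154.40.

$83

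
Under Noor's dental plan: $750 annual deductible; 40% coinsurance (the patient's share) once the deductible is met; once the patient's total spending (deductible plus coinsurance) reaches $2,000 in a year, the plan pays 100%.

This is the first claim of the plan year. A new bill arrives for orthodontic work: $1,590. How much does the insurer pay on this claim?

The full $750 deductible is still open; $750 of this bill applies to it.
That leaves $1,590 − $750 = $840 for coinsurance.
40% of $840 = $336 falls to the patient.
So the patient owes $750 + $336 = $1,086 before any cap.
Cumulative spending $0 + $1,086 = $1,086 stays under the $2,000 maximum.
The plan picks up $1,590 − $1,086 = $504.

$504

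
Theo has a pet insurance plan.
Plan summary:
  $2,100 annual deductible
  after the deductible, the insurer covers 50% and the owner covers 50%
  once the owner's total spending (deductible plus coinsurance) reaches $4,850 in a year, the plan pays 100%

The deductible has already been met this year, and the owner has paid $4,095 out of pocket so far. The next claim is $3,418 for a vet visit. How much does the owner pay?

The deductible is already satisfied, so the full bill goes to coinsurance.
Owner's 50% share of $3,418 is $1,709.
That would bring total out-of-pocket to $5,804, past the $4,850 cap. The owner is capped at $4,850 − $4,095 = $755 on this claim.

$755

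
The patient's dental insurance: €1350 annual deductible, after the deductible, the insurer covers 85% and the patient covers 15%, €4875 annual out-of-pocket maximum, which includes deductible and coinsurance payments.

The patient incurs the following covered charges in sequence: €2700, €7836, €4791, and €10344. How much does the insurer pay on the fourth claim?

€8915.55

#1 (€2700): deductible takes €1350, €1350 remains; 15% of €1350 = €202.50. Cost to patient: €1552.50. OOP to date €1552.50. Plan pays €2700 − €1552.50 = €1147.50.
#2 (€7836): deductible already satisfied, so patient's share is 15% × €7836 = €1175.40. Patient pays €1175.40; OOP now €2727.90. Plan pays €7836 − €1175.40 = €6660.60.
#3 (€4791): 15% coinsurance on €4791 = €718.65. Cost to patient: €718.65. OOP to date €3446.55. Plan pays €4791 − €718.65 = €4072.35.
#4 (€10344): deductible already satisfied, so patient's share is 15% × €10344 = €1551.60. Adding that to €3446.55 gives €4998.15, past the €4875 cap; patient pays only €4875 − €3446.55 = €1428.45. Insurer: €10344 − €1428.45 = €8915.55.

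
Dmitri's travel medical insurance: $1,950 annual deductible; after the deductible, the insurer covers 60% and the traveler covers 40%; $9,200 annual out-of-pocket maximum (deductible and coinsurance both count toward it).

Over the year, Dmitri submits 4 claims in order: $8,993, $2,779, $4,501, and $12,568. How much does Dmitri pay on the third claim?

#1 ($8,993): $1,950 finishes the deductible; $7,043 goes to coinsurance; 40% of $7,043 = $2,817.20. Cost to traveler: $4,767.20. OOP to date $4,767.20.
#2 ($2,779): 40% coinsurance on $2,779 = $1,111.60. Cost to traveler: $1,111.60. OOP to date $5,878.80.
#3 ($4,501): 40% coinsurance on $4,501 = $1,800.40. Cost to traveler: $1,800.40. OOP to date $7,679.20.

$1,800.40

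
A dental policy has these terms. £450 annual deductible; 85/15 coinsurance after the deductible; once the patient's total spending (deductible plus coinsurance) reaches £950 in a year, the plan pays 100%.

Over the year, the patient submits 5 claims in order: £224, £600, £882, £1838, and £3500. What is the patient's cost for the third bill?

£132.30

Claim 1 (£224): fully absorbed by the deductible. Patient owes £224 (running OOP £224).
Claim 2 (£600): £226 finishes the deductible; £374 goes to coinsurance; 15% of £374 = £56.10. Patient pays £282.10; OOP now £506.10.
Claim 3 (£882): 15% coinsurance on £882 = £132.30. Patient owes £132.30 (running OOP £638.40).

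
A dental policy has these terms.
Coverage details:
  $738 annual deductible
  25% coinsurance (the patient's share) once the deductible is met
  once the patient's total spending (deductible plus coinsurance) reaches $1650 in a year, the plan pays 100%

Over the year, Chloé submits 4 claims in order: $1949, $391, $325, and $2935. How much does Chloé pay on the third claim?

Claim 1 — $1949: deductible takes $738, $1211 remains; 25% of $1211 = $302.75. Cost to patient: $1040.75. OOP to date $1040.75.
Claim 2 — $391: deductible met; 25% of $391 = $97.75. Patient owes $97.75 (running OOP $1138.50).
Claim 3 — $325: deductible met; 25% of $325 = $81.25. Cost to patient: $81.25. OOP to date $1219.75.

$81.25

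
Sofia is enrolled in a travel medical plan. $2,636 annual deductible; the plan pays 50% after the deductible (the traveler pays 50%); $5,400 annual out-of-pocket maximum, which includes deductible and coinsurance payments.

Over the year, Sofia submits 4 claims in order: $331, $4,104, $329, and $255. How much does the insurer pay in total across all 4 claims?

#1 ($331): all of it applies to the deductible. Traveler owes $331 (running OOP $331). Insurer: $331 − $331 = $0.
#2 ($4,104): $2,305 to deductible, leaving $1,799; traveler's 50% is $899.50. Traveler pays $3,204.50; OOP now $3,535.50. Insurer: $4,104 − $3,204.50 = $899.50.
#3 ($329): deductible met; 50% of $329 = $164.50. Traveler pays $164.50; OOP now $3,700. Plan pays $329 − $164.50 = $164.50.
#4 ($255): 50% coinsurance on $255 = $127.50. Cost to traveler: $127.50. OOP to date $3,827.50. Plan pays $255 − $127.50 = $127.50.
Insurer total: $0 + $899.50 + $164.50 + $127.50 = $1,191.50.

$1,191.50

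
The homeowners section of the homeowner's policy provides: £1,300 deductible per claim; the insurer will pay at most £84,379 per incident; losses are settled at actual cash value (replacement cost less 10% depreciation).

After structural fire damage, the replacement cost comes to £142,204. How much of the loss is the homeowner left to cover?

Actual cash value after 10% depreciation: £142,204 × 90% = £127,983.60.
After the deductible, £127,983.60 − £1,300 = £126,683.60 remains.
The £84,379 per-incident cap binds; insurer pays £84,379.
Out of pocket: £142,204 − £84,379 = £57,825.

£57,825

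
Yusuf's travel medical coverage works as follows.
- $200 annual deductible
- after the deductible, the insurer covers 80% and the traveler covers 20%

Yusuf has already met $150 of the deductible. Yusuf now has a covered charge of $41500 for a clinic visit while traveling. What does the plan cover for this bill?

$33160

$150 of the $200 deductible is already met, leaving $50.
That leaves $41500 − $50 = $41450 for coinsurance.
20% of $41450 = $8290 falls to the traveler.
Traveler responsibility: $50 + $8290 = $8340.
The insurer covers the remainder: $41500 − $8340 = $33160.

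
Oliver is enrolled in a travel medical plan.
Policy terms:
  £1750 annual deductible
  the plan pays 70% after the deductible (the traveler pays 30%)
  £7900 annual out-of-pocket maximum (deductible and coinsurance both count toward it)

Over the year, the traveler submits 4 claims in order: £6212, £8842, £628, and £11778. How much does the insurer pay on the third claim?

£439.60

Claim 1 (£6212): £1750 to deductible, leaving £4462; coinsurance £4462 × 30% = £1338.60. Traveler owes £3088.60 (running OOP £3088.60). Insurer: £6212 − £3088.60 = £3123.40.
Claim 2 (£8842): deductible already satisfied, so traveler's share is 30% × £8842 = £2652.60. Traveler owes £2652.60 (running OOP £5741.20). Insurer: £8842 − £2652.60 = £6189.40.
Claim 3 (£628): deductible already satisfied, so traveler's share is 30% × £628 = £188.40. Cost to traveler: £188.40. OOP to date £5929.60. Insurer: £628 − £188.40 = £439.60.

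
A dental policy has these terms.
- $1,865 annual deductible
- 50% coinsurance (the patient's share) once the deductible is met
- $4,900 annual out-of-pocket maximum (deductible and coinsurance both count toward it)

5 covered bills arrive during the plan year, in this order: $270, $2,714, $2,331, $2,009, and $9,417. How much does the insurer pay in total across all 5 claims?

Bill 1, $270: fully absorbed by the deductible. Cost to patient: $270. OOP to date $270. Plan pays $270 − $270 = $0.
Bill 2, $2,714: $1,595 to deductible, leaving $1,119; coinsurance $1,119 × 50% = $559.50. Cost to patient: $2,154.50. OOP to date $2,424.50. Insurer: $2,714 − $2,154.50 = $559.50.
Bill 3, $2,331: deductible already satisfied, so patient's share is 50% × $2,331 = $1,165.50. Patient owes $1,165.50 (running OOP $3,590). Insurer: $2,331 − $1,165.50 = $1,165.50.
Bill 4, $2,009: deductible met; 50% of $2,009 = $1,004.50. Patient owes $1,004.50 (running OOP $4,594.50). Plan pays $2,009 − $1,004.50 = $1,004.50.
Bill 5, $9,417: deductible already satisfied, so patient's share is 50% × $9,417 = $4,708.50. That would push OOP to $9,303, over the $4,900 cap, so patient pays $4,900 − $4,594.50 = $305.50. Insurer: $9,417 − $305.50 = $9,111.50.
Insurer total: $0 + $559.50 + $1,165.50 + $1,004.50 + $9,111.50 = $11,841.

$11,841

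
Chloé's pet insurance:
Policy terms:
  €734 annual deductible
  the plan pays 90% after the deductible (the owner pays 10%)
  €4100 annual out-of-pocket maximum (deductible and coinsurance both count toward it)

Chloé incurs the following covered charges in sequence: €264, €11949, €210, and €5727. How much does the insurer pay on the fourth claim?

Bill 1, €264: all of it applies to the deductible. Cost to owner: €264. OOP to date €264. Insurer: €264 − €264 = €0.
Bill 2, €11949: €470 to deductible, leaving €11479; coinsurance €11479 × 10% = €1147.90. Owner owes €1617.90 (running OOP €1881.90). Plan pays €11949 − €1617.90 = €10331.10.
Bill 3, €210: deductible already satisfied, so owner's share is 10% × €210 = €21. Cost to owner: €21. OOP to date €1902.90. Insurer: €210 − €21 = €189.
Bill 4, €5727: deductible already satisfied, so owner's share is 10% × €5727 = €572.70. Cost to owner: €572.70. OOP to date €2475.60. Insurer: €5727 − €572.70 = €5154.30.

€5154.30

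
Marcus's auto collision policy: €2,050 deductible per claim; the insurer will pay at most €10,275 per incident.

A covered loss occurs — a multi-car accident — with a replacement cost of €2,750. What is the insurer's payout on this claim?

After the deductible, €2,750 − €2,050 = €700 remains.
That's under the €10,275 cap, so the insurer reimburses the full €700.

€700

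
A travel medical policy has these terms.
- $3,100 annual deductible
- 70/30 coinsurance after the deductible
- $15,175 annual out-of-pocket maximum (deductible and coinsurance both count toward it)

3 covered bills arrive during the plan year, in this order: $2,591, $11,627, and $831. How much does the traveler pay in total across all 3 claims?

Claim 1 — $2,591: entire amount goes to the deductible. Traveler pays $2,591; OOP now $2,591.
Claim 2 — $11,627: $509 finishes the deductible; $11,118 goes to coinsurance; traveler's 30% is $3,335.40. Cost to traveler: $3,844.40. OOP to date $6,435.40.
Claim 3 — $831: 30% coinsurance on $831 = $249.30. Cost to traveler: $249.30. OOP to date $6,684.70.
Total paid by the traveler: $2,591 + $3,844.40 + $249.30 = $6,684.70.

$6,684.70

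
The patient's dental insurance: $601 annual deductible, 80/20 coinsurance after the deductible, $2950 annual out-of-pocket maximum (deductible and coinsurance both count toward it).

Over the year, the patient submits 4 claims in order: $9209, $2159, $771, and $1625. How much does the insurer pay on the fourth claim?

#1 ($9209): $601 finishes the deductible; $8608 goes to coinsurance; coinsurance $8608 × 20% = $1721.60. Cost to patient: $2322.60. OOP to date $2322.60. Plan pays $9209 − $2322.60 = $6886.40.
#2 ($2159): deductible already satisfied, so patient's share is 20% × $2159 = $431.80. Patient pays $431.80; OOP now $2754.40. Plan pays $2159 − $431.80 = $1727.20.
#3 ($771): deductible met; 20% of $771 = $154.20. Patient pays $154.20; OOP now $2908.60. Insurer: $771 − $154.20 = $616.80.
#4 ($1625): deductible already satisfied, so patient's share is 20% × $1625 = $325. That would push OOP to $3233.60, over the $2950 cap, so patient pays $2950 − $2908.60 = $41.40. Plan pays $1625 − $41.40 = $1583.60.

$1583.60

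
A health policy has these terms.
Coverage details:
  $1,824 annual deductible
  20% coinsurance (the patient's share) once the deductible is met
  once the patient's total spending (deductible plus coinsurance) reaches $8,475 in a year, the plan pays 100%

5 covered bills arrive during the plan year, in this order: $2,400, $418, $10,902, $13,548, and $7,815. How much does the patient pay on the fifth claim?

$1,562.20

Claim 1 ($2,400): $1,824 finishes the deductible; $576 goes to coinsurance; patient's 20% is $115.20. Patient owes $1,939.20 (running OOP $1,939.20).
Claim 2 ($418): deductible met; 20% of $418 = $83.60. Cost to patient: $83.60. OOP to date $2,022.80.
Claim 3 ($10,902): deductible met; 20% of $10,902 = $2,180.40. Cost to patient: $2,180.40. OOP to date $4,203.20.
Claim 4 ($13,548): deductible already satisfied, so patient's share is 20% × $13,548 = $2,709.60. Cost to patient: $2,709.60. OOP to date $6,912.80.
Claim 5 ($7,815): 20% coinsurance on $7,815 = $1,563. That would push OOP to $8,475.80, over the $8,475 cap, so patient pays $8,475 − $6,912.80 = $1,562.20.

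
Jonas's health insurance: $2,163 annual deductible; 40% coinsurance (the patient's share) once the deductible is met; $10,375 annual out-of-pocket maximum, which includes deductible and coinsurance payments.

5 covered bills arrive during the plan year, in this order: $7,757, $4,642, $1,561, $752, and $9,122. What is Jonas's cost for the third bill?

Claim 1 — $7,757: deductible takes $2,163, $5,594 remains; patient's 40% is $2,237.60. Patient owes $4,400.60 (running OOP $4,400.60).
Claim 2 — $4,642: deductible already satisfied, so patient's share is 40% × $4,642 = $1,856.80. Patient pays $1,856.80; OOP now $6,257.40.
Claim 3 — $1,561: deductible already satisfied, so patient's share is 40% × $1,561 = $624.40. Patient owes $624.40 (running OOP $6,881.80).

$624.40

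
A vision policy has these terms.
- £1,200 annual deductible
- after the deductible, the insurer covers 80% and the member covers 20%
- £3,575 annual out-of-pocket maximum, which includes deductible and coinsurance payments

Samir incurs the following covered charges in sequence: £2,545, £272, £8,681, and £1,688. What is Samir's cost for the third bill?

#1 (£2,545): £1,200 finishes the deductible; £1,345 goes to coinsurance; member's 20% is £269. Member pays £1,469; OOP now £1,469.
#2 (£272): deductible already satisfied, so member's share is 20% × £272 = £54.40. Member pays £54.40; OOP now £1,523.40.
#3 (£8,681): deductible met; 20% of £8,681 = £1,736.20. Member pays £1,736.20; OOP now £3,259.60.

£1,736.20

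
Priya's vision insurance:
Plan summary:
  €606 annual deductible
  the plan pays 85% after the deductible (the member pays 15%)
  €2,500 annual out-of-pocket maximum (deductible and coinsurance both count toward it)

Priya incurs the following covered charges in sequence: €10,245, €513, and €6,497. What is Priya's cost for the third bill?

€371.20

#1 (€10,245): €606 finishes the deductible; €9,639 goes to coinsurance; coinsurance €9,639 × 15% = €1,445.85. Cost to member: €2,051.85. OOP to date €2,051.85.
#2 (€513): deductible already satisfied, so member's share is 15% × €513 = €76.95. Cost to member: €76.95. OOP to date €2,128.80.
#3 (€6,497): deductible met; 15% of €6,497 = €974.55. Adding that to €2,128.80 gives €3,103.35, past the €2,500 cap; member pays only €2,500 − €2,128.80 = €371.20.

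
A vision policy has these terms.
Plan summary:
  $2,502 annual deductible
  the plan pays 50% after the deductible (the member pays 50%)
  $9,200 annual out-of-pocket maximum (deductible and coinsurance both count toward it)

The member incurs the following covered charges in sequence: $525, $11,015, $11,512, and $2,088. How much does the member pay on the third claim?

$2,179

Claim 1 — $525: entire amount goes to the deductible. Member owes $525 (running OOP $525).
Claim 2 — $11,015: $1,977 finishes the deductible; $9,038 goes to coinsurance; coinsurance $9,038 × 50% = $4,519. Member pays $6,496; OOP now $7,021.
Claim 3 — $11,512: deductible already satisfied, so member's share is 50% × $11,512 = $5,756. Adding that to $7,021 gives $12,777, past the $9,200 cap; member pays only $9,200 − $7,021 = $2,179.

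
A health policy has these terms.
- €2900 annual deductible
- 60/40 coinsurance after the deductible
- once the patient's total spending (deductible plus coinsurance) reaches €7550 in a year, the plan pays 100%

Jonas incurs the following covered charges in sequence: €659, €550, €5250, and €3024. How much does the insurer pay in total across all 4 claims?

€3949.80

#1 (€659): fully absorbed by the deductible. Cost to patient: €659. OOP to date €659. Insurer: €659 − €659 = €0.
#2 (€550): entire amount goes to the deductible. Patient pays €550; OOP now €1209. Plan pays €550 − €550 = €0.
#3 (€5250): €1691 finishes the deductible; €3559 goes to coinsurance; patient's 40% is €1423.60. Cost to patient: €3114.60. OOP to date €4323.60. Plan pays €5250 − €3114.60 = €2135.40.
#4 (€3024): 40% coinsurance on €3024 = €1209.60. Patient owes €1209.60 (running OOP €5533.20). Insurer: €3024 − €1209.60 = €1814.40.
Insurer total = bills − patient's total = €9483 − €5533.20 = €3949.80.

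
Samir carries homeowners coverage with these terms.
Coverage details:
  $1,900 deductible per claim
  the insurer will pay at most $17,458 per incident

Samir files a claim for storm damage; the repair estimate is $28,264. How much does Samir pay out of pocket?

$10,806

After the deductible, $28,264 − $1,900 = $26,364 remains.
$26,364 exceeds the $17,458 limit, so the insurer pays the limit: $17,458.
Homeowner's share is the uncovered remainder: $28,264 − $17,458 = $10,806.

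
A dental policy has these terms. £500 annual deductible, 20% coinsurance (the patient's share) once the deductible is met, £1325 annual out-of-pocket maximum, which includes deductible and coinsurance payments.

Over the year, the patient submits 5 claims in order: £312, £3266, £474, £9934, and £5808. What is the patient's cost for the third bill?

£94.80

Bill 1, £312: fully absorbed by the deductible. Patient pays £312; OOP now £312.
Bill 2, £3266: deductible takes £188, £3078 remains; coinsurance £3078 × 20% = £615.60. Cost to patient: £803.60. OOP to date £1115.60.
Bill 3, £474: 20% coinsurance on £474 = £94.80. Patient owes £94.80 (running OOP £1210.40).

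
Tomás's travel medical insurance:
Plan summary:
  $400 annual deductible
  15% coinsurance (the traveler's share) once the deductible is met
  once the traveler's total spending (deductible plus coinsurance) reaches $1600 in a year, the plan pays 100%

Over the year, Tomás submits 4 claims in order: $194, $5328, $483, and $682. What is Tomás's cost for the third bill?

$72.45

Bill 1, $194: entire amount goes to the deductible. Traveler pays $194; OOP now $194.
Bill 2, $5328: $206 finishes the deductible; $5122 goes to coinsurance; coinsurance $5122 × 15% = $768.30. Traveler pays $974.30; OOP now $1168.30.
Bill 3, $483: 15% coinsurance on $483 = $72.45. Traveler owes $72.45 (running OOP $1240.75).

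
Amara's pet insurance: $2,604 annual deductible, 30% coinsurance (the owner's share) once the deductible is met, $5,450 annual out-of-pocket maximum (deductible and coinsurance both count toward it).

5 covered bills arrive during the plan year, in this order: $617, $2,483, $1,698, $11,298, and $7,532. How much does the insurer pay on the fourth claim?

$9,110.20

Bill 1, $617: all of it applies to the deductible. Owner pays $617; OOP now $617. Insurer: $617 − $617 = $0.
Bill 2, $2,483: $1,987 finishes the deductible; $496 goes to coinsurance; 30% of $496 = $148.80. Cost to owner: $2,135.80. OOP to date $2,752.80. Insurer: $2,483 − $2,135.80 = $347.20.
Bill 3, $1,698: 30% coinsurance on $1,698 = $509.40. Owner pays $509.40; OOP now $3,262.20. Plan pays $1,698 − $509.40 = $1,188.60.
Bill 4, $11,298: deductible already satisfied, so owner's share is 30% × $11,298 = $3,389.40. OOP would hit $6,651.60 > $5,450, so the cap limits the owner to $5,450 − $3,262.20 = $2,187.80. Insurer: $11,298 − $2,187.80 = $9,110.20.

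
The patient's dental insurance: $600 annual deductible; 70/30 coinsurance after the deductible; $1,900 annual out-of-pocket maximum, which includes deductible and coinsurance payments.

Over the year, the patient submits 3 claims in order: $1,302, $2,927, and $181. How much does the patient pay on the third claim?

Claim 1 — $1,302: $600 finishes the deductible; $702 goes to coinsurance; 30% of $702 = $210.60. Patient pays $810.60; OOP now $810.60.
Claim 2 — $2,927: 30% coinsurance on $2,927 = $878.10. Patient owes $878.10 (running OOP $1,688.70).
Claim 3 — $181: deductible already satisfied, so patient's share is 30% × $181 = $54.30. Cost to patient: $54.30. OOP to date $1,743.

$54.30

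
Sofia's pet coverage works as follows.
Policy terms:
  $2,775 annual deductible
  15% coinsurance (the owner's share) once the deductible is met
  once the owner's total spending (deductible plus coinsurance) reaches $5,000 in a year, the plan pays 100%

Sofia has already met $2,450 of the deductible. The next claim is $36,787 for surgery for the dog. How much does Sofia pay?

$2,550

$2,450 of the $2,775 deductible is already met, leaving $325.
After the $325 deductible portion, $36,787 − $325 = $36,462 is subject to coinsurance.
15% of $36,462 = $5,469.30 falls to the owner.
So the owner owes $325 + $5,469.30 = $5,794.30 before any cap.
Adding $5,794.30 to the $2,450 already spent would give $8,244.30, which exceeds the $5,000 cap; the owner pays just $5,000 − $2,450 = $2,550.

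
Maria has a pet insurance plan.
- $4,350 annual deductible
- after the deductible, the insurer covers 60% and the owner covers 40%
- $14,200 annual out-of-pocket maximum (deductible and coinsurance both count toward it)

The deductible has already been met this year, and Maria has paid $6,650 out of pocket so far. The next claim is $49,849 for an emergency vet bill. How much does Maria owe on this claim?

With the deductible met, the entire $49,849 is subject to coinsurance.
Coinsurance: $49,849 × 40% = $19,939.60.
Adding $19,939.60 to the $6,650 already spent would give $26,589.60, which exceeds the $14,200 cap; the owner pays just $14,200 − $6,650 = $7,550.

$7,550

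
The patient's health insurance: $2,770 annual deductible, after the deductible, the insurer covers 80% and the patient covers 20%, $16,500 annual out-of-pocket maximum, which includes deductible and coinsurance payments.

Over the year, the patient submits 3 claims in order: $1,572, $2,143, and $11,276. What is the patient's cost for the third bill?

$2,255.20

Bill 1, $1,572: fully absorbed by the deductible. Patient owes $1,572 (running OOP $1,572).
Bill 2, $2,143: $1,198 finishes the deductible; $945 goes to coinsurance; patient's 20% is $189. Cost to patient: $1,387. OOP to date $2,959.
Bill 3, $11,276: deductible met; 20% of $11,276 = $2,255.20. Patient pays $2,255.20; OOP now $5,214.20.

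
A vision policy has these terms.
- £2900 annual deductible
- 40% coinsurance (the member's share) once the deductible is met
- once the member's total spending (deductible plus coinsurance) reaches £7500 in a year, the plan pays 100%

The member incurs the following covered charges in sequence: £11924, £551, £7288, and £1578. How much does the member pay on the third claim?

£770

Bill 1, £11924: £2900 to deductible, leaving £9024; member's 40% is £3609.60. Cost to member: £6509.60. OOP to date £6509.60.
Bill 2, £551: deductible met; 40% of £551 = £220.40. Member owes £220.40 (running OOP £6730).
Bill 3, £7288: 40% coinsurance on £7288 = £2915.20. Adding that to £6730 gives £9645.20, past the £7500 cap; member pays only £7500 − £6730 = £770.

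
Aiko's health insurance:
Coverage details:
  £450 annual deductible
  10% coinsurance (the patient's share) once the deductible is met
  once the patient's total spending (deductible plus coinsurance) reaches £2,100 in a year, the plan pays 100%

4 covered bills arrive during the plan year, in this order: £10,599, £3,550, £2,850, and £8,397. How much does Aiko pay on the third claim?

£280.10

Bill 1, £10,599: deductible takes £450, £10,149 remains; patient's 10% is £1,014.90. Patient pays £1,464.90; OOP now £1,464.90.
Bill 2, £3,550: deductible already satisfied, so patient's share is 10% × £3,550 = £355. Patient owes £355 (running OOP £1,819.90).
Bill 3, £2,850: deductible already satisfied, so patient's share is 10% × £2,850 = £285. Adding that to £1,819.90 gives £2,104.90, past the £2,100 cap; patient pays only £2,100 − £1,819.90 = £280.10.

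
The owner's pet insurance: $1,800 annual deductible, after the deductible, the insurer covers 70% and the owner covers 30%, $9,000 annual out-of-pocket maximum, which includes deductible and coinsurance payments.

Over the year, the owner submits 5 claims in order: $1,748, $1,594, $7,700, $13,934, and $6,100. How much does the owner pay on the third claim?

$2,310

Bill 1, $1,748: entire amount goes to the deductible. Cost to owner: $1,748. OOP to date $1,748.
Bill 2, $1,594: $52 finishes the deductible; $1,542 goes to coinsurance; owner's 30% is $462.60. Owner pays $514.60; OOP now $2,262.60.
Bill 3, $7,700: deductible already satisfied, so owner's share is 30% × $7,700 = $2,310. Owner pays $2,310; OOP now $4,572.60.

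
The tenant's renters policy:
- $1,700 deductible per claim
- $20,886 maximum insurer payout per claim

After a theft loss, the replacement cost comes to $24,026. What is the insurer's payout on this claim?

Subtract the deductible: $24,026 − $1,700 = $22,326.
$22,326 exceeds the $20,886 limit, so the insurer pays the limit: $20,886.

$20,886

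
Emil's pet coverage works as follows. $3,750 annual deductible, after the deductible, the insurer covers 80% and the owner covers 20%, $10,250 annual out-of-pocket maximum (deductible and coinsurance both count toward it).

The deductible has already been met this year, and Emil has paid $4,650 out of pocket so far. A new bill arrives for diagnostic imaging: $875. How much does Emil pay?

The deductible is already satisfied, so the full bill goes to coinsurance.
20% of $875 = $175 falls to the owner.
Year-to-date out-of-pocket becomes $4,650 + $175 = $4,825, still under the $10,250 maximum, so no cap applies.

$175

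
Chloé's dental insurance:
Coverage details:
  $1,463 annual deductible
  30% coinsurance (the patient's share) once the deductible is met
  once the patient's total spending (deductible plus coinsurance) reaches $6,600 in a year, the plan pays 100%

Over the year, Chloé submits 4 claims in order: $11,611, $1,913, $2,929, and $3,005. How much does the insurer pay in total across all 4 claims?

$12,858

#1 ($11,611): deductible takes $1,463, $10,148 remains; coinsurance $10,148 × 30% = $3,044.40. Patient owes $4,507.40 (running OOP $4,507.40). Insurer: $11,611 − $4,507.40 = $7,103.60.
#2 ($1,913): 30% coinsurance on $1,913 = $573.90. Cost to patient: $573.90. OOP to date $5,081.30. Plan pays $1,913 − $573.90 = $1,339.10.
#3 ($2,929): 30% coinsurance on $2,929 = $878.70. Patient owes $878.70 (running OOP $5,960). Plan pays $2,929 − $878.70 = $2,050.30.
#4 ($3,005): 30% coinsurance on $3,005 = $901.50. Adding that to $5,960 gives $6,861.50, past the $6,600 cap; patient pays only $6,600 − $5,960 = $640. Plan pays $3,005 − $640 = $2,365.
Insurer total = bills − patient's total = $19,458 − $6,600 = $12,858.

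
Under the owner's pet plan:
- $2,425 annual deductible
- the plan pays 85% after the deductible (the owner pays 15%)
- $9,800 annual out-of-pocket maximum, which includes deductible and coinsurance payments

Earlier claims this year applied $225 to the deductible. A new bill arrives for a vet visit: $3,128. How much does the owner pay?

Deductible still to meet: $2,425 − $225 = $2,200.
After the $2,200 deductible portion, $3,128 − $2,200 = $928 is subject to coinsurance.
15% of $928 = $139.20 falls to the owner.
So the owner owes $2,200 + $139.20 = $2,339.20 before any cap.
Year-to-date out-of-pocket becomes $225 + $2,339.20 = $2,564.20, still under the $9,800 maximum, so no cap applies.

$2,339.20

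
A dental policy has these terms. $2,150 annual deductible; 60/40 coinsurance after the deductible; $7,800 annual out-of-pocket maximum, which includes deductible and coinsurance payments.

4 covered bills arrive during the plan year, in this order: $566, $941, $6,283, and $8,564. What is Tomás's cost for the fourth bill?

$3,394

Claim 1 ($566): all of it applies to the deductible. Cost to patient: $566. OOP to date $566.
Claim 2 ($941): all of it applies to the deductible. Patient owes $941 (running OOP $1,507).
Claim 3 ($6,283): $643 to deductible, leaving $5,640; coinsurance $5,640 × 40% = $2,256. Cost to patient: $2,899. OOP to date $4,406.
Claim 4 ($8,564): deductible already satisfied, so patient's share is 40% × $8,564 = $3,425.60. OOP would hit $7,831.60 > $7,800, so the cap limits the patient to $7,800 − $4,406 = $3,394.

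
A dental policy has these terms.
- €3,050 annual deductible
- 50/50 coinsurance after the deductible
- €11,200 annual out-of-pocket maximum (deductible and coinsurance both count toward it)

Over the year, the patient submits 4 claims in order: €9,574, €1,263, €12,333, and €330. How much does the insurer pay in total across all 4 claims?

Bill 1, €9,574: deductible takes €3,050, €6,524 remains; 50% of €6,524 = €3,262. Cost to patient: €6,312. OOP to date €6,312. Plan pays €9,574 − €6,312 = €3,262.
Bill 2, €1,263: deductible met; 50% of €1,263 = €631.50. Patient owes €631.50 (running OOP €6,943.50). Insurer: €1,263 − €631.50 = €631.50.
Bill 3, €12,333: deductible already satisfied, so patient's share is 50% × €12,333 = €6,166.50. OOP would hit €13,110 > €11,200, so the cap limits the patient to €11,200 − €6,943.50 = €4,256.50. Plan pays €12,333 − €4,256.50 = €8,076.50.
Bill 4, €330: 50% coinsurance on €330 = €165. OOP would hit €11,365 > €11,200, so the cap limits the patient to €11,200 − €11,200 = €0. Plan pays €330 − €0 = €330.
Insurer total = bills − patient's total = €23,500 − €11,200 = €12,300.

€12,300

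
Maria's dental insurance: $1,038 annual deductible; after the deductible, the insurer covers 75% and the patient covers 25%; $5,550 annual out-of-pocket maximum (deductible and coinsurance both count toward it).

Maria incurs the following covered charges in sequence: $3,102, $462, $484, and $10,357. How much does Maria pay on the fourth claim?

Claim 1 ($3,102): deductible takes $1,038, $2,064 remains; coinsurance $2,064 × 25% = $516. Patient owes $1,554 (running OOP $1,554).
Claim 2 ($462): 25% coinsurance on $462 = $115.50. Patient pays $115.50; OOP now $1,669.50.
Claim 3 ($484): 25% coinsurance on $484 = $121. Patient owes $121 (running OOP $1,790.50).
Claim 4 ($10,357): deductible already satisfied, so patient's share is 25% × $10,357 = $2,589.25. Patient owes $2,589.25 (running OOP $4,379.75).

$2,589.25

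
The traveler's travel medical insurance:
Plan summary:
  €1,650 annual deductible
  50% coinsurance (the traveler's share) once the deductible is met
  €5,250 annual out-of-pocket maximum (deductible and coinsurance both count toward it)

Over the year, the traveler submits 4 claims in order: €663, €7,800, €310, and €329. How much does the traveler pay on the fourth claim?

€38.50

Claim 1 (€663): fully absorbed by the deductible. Cost to traveler: €663. OOP to date €663.
Claim 2 (€7,800): €987 to deductible, leaving €6,813; coinsurance €6,813 × 50% = €3,406.50. Traveler pays €4,393.50; OOP now €5,056.50.
Claim 3 (€310): deductible already satisfied, so traveler's share is 50% × €310 = €155. Traveler owes €155 (running OOP €5,211.50).
Claim 4 (€329): 50% coinsurance on €329 = €164.50. OOP would hit €5,376 > €5,250, so the cap limits the traveler to €5,250 − €5,211.50 = €38.50.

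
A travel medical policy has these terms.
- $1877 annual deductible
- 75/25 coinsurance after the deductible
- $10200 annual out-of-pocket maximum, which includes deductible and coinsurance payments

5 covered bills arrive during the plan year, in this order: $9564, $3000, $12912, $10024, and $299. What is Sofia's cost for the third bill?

Bill 1, $9564: $1877 finishes the deductible; $7687 goes to coinsurance; coinsurance $7687 × 25% = $1921.75. Cost to traveler: $3798.75. OOP to date $3798.75.
Bill 2, $3000: deductible already satisfied, so traveler's share is 25% × $3000 = $750. Cost to traveler: $750. OOP to date $4548.75.
Bill 3, $12912: deductible already satisfied, so traveler's share is 25% × $12912 = $3228. Cost to traveler: $3228. OOP to date $7776.75.

$3228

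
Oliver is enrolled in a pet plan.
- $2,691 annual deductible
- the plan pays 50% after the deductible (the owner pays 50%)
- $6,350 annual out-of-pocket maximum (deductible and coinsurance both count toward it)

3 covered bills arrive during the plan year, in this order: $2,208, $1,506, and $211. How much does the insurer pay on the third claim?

Claim 1 ($2,208): fully absorbed by the deductible. Owner owes $2,208 (running OOP $2,208). Plan pays $2,208 − $2,208 = $0.
Claim 2 ($1,506): $483 to deductible, leaving $1,023; owner's 50% is $511.50. Owner owes $994.50 (running OOP $3,202.50). Plan pays $1,506 − $994.50 = $511.50.
Claim 3 ($211): 50% coinsurance on $211 = $105.50. Cost to owner: $105.50. OOP to date $3,308. Plan pays $211 − $105.50 = $105.50.

$105.50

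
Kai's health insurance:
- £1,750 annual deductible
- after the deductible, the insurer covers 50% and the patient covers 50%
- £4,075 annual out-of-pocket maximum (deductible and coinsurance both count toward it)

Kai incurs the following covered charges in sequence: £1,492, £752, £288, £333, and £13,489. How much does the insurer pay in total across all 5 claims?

Claim 1 (£1,492): fully absorbed by the deductible. Patient pays £1,492; OOP now £1,492. Insurer: £1,492 − £1,492 = £0.
Claim 2 (£752): £258 finishes the deductible; £494 goes to coinsurance; patient's 50% is £247. Cost to patient: £505. OOP to date £1,997. Insurer: £752 − £505 = £247.
Claim 3 (£288): 50% coinsurance on £288 = £144. Patient pays £144; OOP now £2,141. Insurer: £288 − £144 = £144.
Claim 4 (£333): 50% coinsurance on £333 = £166.50. Patient pays £166.50; OOP now £2,307.50. Plan pays £333 − £166.50 = £166.50.
Claim 5 (£13,489): 50% coinsurance on £13,489 = £6,744.50. OOP would hit £9,052 > £4,075, so the cap limits the patient to £4,075 − £2,307.50 = £1,767.50. Plan pays £13,489 − £1,767.50 = £11,721.50.
Insurer total = bills − patient's total = £16,354 − £4,075 = £12,279.

£12,279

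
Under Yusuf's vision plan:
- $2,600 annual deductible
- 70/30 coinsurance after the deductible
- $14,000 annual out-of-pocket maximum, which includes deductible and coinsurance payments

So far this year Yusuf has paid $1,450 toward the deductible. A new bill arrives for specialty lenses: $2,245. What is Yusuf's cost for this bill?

Deductible still to meet: $2,600 − $1,450 = $1,150.
The remaining $1,095 (= $2,245 − $1,150) moves to coinsurance.
Member's 30% share of $1,095 is $328.50.
That puts the member's cost at $1,150 + $328.50 = $1,478.50 before any cap.
Cumulative spending $1,450 + $1,478.50 = $2,928.50 stays under the $14,000 maximum.

$1,478.50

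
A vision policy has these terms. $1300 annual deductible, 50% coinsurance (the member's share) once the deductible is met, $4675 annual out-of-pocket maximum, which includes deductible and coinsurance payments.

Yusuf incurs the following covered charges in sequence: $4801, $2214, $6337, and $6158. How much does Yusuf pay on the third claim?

$517.50

#1 ($4801): $1300 to deductible, leaving $3501; 50% of $3501 = $1750.50. Member owes $3050.50 (running OOP $3050.50).
#2 ($2214): deductible already satisfied, so member's share is 50% × $2214 = $1107. Member owes $1107 (running OOP $4157.50).
#3 ($6337): deductible met; 50% of $6337 = $3168.50. OOP would hit $7326 > $4675, so the cap limits the member to $4675 − $4157.50 = $517.50.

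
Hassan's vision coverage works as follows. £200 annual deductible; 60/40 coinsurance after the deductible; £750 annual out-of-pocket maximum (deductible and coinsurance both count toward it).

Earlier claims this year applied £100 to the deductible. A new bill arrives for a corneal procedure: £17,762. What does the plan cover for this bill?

Remaining deductible: £200 − £100 = £100.
That leaves £17,762 − £100 = £17,662 for coinsurance.
Member's 40% share of £17,662 is £7,064.80.
Member responsibility before any cap: £100 + £7,064.80 = £7,164.80.
That would bring total out-of-pocket to £7,264.80, past the £750 cap. The member is capped at £750 − £100 = £650 on this claim.
The insurer covers the remainder: £17,762 − £650 = £17,112.

£17,112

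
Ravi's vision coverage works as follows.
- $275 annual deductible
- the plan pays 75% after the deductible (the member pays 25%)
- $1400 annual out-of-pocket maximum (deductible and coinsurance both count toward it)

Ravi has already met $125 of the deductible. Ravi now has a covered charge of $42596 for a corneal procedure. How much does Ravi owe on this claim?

$1275

Deductible still to meet: $275 − $125 = $150.
After the $150 deductible portion, $42596 − $150 = $42446 is subject to coinsurance.
25% of $42446 = $10611.50 falls to the member.
Member responsibility before any cap: $150 + $10611.50 = $10761.50.
Adding $10761.50 to the $125 already spent would give $10886.50, which exceeds the $1400 cap; the member pays just $1400 − $125 = $1275.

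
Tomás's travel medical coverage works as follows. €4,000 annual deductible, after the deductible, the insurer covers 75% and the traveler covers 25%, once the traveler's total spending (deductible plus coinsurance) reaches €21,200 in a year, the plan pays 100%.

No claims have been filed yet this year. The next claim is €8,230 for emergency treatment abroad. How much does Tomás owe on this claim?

€5,057.50

Nothing has been paid toward the €4,000 deductible, so the first €4,000 of this charge is applied there.
That leaves €8,230 − €4,000 = €4,230 for coinsurance.
Traveler's 25% share of €4,230 is €1,057.50.
Traveler responsibility before any cap: €4,000 + €1,057.50 = €5,057.50.
Cumulative spending €0 + €5,057.50 = €5,057.50 stays under the €21,200 maximum.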